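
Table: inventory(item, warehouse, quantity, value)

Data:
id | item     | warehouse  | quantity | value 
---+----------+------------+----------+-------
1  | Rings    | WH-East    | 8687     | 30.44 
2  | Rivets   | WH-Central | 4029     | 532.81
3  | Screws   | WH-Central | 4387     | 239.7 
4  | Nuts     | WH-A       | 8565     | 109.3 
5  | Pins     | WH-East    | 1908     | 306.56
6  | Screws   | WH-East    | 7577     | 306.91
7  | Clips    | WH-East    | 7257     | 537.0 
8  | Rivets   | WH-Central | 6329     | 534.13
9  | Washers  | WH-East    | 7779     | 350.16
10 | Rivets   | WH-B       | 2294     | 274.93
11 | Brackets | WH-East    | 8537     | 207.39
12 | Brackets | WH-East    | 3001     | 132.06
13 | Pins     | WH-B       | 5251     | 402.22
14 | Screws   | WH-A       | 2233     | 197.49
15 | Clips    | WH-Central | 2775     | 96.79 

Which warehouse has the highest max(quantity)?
SELECT warehouse, MAX(quantity) as val
FROM inventory
GROUP BY warehouse
ORDER BY val DESC
LIMIT 1

Result: WH-East with max(quantity) = 8687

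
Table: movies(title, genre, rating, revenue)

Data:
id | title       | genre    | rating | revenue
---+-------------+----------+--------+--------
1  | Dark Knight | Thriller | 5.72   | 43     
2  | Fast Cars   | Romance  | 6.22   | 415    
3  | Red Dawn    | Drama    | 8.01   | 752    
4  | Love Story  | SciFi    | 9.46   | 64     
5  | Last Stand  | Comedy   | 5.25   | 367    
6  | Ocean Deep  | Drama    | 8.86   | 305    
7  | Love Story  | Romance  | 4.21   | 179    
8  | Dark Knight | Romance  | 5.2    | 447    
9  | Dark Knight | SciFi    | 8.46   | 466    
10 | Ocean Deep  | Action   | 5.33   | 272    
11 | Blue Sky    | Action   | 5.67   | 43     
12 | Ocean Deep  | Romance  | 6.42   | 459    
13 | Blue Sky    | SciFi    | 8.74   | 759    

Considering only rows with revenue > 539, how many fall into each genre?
SELECT genre, COUNT(*)
FROM movies
WHERE revenue > 539
GROUP BY genre

Note: WHERE filters rows before grouping.

Result:
  Drama: 1
  SciFi: 1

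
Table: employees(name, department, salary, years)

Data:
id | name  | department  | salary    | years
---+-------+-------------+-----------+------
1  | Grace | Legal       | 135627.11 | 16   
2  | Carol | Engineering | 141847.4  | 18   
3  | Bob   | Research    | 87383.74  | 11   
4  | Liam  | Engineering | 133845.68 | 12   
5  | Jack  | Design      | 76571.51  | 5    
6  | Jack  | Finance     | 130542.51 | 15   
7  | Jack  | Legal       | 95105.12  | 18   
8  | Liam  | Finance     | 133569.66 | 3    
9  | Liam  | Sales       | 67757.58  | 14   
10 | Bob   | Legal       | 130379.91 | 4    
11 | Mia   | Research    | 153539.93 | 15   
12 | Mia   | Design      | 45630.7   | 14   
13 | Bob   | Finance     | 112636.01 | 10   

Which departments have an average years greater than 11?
SELECT department, AVG(years)
FROM employees
GROUP BY department
HAVING AVG(years) > 11

Result:
  Engineering: avg=15.00
  Legal: avg=12.67
  Research: avg=13.00
  Sales: avg=14.00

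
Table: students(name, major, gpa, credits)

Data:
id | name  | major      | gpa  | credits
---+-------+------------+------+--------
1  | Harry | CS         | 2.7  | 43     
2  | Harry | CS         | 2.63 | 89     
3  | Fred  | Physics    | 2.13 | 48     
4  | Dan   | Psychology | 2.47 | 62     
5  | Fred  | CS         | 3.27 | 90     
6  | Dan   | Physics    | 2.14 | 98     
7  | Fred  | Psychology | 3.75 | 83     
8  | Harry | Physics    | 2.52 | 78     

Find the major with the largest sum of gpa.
SELECT major, SUM(gpa) as val
FROM students
GROUP BY major
ORDER BY val DESC
LIMIT 1

Result: CS with sum(gpa) = 8.60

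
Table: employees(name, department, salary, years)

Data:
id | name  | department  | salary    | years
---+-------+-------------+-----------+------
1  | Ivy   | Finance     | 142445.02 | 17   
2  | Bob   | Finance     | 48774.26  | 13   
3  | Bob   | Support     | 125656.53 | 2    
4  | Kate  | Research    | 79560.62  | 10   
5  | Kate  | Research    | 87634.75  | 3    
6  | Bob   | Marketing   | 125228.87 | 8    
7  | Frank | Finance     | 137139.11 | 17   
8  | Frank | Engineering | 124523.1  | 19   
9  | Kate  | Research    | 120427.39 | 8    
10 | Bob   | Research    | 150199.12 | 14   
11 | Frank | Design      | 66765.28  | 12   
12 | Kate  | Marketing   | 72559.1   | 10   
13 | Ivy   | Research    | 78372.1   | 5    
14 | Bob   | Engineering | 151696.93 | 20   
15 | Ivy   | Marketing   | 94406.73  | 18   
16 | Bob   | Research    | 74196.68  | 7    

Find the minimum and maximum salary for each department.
SELECT department, MIN(salary), MAX(salary)
FROM employees
GROUP BY department

Result:
  Design: min=66765.28, max=66765.28
  Engineering: min=124523.10, max=151696.93
  Finance: min=48774.26, max=142445.02
  Marketing: min=72559.10, max=125228.87
  Research: min=74196.68, max=150199.12
  Support: min=125656.53, max=125656.53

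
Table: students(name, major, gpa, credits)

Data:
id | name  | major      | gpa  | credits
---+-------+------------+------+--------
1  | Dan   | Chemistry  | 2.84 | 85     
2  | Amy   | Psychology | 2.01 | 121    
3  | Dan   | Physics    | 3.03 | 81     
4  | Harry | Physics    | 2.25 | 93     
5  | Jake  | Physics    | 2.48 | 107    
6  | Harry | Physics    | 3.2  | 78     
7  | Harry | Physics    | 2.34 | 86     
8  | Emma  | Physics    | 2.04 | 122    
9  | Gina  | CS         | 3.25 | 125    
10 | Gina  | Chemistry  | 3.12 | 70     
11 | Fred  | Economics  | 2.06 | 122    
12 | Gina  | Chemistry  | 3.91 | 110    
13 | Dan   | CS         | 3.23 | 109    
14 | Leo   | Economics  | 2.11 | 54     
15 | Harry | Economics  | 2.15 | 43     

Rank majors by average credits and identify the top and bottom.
SELECT major, AVG(credits)
FROM students
GROUP BY major
ORDER BY AVG(credits)

All groups:
  Economics: 73.00
  Chemistry: 88.33
  Physics: 94.50
  CS: 117.00
  Psychology: 121.00

Highest: Psychology (121.00)
Lowest: Economics (73.00)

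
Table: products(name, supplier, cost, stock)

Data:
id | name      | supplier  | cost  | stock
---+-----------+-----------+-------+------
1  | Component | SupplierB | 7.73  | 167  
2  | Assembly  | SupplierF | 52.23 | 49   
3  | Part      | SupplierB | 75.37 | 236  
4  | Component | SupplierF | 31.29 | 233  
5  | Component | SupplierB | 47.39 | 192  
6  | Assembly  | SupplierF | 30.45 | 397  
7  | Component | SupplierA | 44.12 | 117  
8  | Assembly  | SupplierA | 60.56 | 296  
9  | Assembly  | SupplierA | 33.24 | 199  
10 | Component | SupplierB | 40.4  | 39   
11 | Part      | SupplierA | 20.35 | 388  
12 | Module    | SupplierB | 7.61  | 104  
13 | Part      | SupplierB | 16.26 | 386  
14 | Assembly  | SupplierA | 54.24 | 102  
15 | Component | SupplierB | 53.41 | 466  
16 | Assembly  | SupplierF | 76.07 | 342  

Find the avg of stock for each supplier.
SELECT supplier, AVG(stock) as result
FROM products
GROUP BY supplier

Result:
  SupplierA: 220.40
  SupplierB: 227.14
  SupplierF: 255.25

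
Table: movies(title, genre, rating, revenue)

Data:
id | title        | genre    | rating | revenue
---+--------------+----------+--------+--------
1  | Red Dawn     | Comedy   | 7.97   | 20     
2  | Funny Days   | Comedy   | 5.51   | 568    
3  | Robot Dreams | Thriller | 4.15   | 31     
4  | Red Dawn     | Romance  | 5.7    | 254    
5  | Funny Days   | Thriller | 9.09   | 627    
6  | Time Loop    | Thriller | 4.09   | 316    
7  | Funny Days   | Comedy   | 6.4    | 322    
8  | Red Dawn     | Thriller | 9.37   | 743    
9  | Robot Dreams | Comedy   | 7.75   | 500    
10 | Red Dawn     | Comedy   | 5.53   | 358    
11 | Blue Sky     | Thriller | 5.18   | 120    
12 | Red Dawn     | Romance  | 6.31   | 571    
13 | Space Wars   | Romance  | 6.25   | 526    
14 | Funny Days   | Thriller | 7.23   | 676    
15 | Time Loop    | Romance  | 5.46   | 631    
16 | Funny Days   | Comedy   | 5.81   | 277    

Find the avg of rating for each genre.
SELECT genre, AVG(rating) as result
FROM movies
GROUP BY genre

Result:
  Comedy: 6.50
  Romance: 5.93
  Thriller: 6.52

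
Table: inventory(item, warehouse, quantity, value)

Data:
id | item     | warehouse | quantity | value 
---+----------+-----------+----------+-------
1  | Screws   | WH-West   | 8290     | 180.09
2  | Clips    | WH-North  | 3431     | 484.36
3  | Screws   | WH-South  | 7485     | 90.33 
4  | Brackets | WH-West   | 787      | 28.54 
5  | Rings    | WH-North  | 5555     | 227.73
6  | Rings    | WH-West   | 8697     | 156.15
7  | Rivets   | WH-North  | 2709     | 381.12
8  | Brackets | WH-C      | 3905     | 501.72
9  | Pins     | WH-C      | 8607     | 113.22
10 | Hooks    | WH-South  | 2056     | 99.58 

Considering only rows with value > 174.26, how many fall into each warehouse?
SELECT warehouse, COUNT(*)
FROM inventory
WHERE value > 174.26
GROUP BY warehouse

Note: WHERE filters rows before grouping.

Result:
  WH-C: 1
  WH-North: 3
  WH-West: 1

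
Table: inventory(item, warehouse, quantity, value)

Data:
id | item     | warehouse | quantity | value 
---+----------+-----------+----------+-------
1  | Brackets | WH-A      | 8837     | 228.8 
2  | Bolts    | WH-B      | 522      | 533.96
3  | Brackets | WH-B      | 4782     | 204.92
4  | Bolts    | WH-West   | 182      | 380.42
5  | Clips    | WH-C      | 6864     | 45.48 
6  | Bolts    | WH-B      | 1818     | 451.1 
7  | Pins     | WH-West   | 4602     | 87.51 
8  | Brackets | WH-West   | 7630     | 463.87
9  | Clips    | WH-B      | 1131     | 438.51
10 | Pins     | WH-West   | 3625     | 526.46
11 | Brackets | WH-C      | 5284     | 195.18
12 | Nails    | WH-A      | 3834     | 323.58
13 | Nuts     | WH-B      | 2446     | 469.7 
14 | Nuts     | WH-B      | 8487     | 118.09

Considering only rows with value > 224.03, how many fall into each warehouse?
SELECT warehouse, COUNT(*)
FROM inventory
WHERE value > 224.03
GROUP BY warehouse

Note: WHERE filters rows before grouping.

Result:
  WH-A: 2
  WH-B: 4
  WH-West: 3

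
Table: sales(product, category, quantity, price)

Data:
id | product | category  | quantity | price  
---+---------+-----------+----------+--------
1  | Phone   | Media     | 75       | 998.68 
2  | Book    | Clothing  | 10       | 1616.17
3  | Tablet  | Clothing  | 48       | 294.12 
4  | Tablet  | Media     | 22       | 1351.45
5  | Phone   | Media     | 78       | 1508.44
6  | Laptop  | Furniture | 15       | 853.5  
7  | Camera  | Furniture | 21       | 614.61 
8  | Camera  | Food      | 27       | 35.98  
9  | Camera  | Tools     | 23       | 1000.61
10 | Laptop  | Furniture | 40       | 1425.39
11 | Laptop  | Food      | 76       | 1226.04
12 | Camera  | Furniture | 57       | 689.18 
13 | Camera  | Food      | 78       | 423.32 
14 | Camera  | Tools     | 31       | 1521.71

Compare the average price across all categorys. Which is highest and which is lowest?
SELECT category, AVG(price)
FROM sales
GROUP BY category
ORDER BY AVG(price)

All groups:
  Food: 561.78
  Furniture: 895.67
  Clothing: 955.15
  Tools: 1261.16
  Media: 1286.19

Highest: Media (1286.19)
Lowest: Food (561.78)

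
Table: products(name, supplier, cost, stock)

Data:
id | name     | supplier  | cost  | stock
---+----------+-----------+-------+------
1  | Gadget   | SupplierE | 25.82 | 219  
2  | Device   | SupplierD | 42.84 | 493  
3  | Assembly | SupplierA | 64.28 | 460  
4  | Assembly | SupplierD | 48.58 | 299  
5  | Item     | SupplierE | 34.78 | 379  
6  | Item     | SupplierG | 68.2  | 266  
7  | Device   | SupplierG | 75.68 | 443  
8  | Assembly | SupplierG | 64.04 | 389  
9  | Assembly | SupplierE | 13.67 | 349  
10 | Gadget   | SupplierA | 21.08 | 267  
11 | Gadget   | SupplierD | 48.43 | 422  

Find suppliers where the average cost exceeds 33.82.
SELECT supplier, AVG(cost)
FROM products
GROUP BY supplier
HAVING AVG(cost) > 33.82

Result:
  SupplierA: avg=42.68
  SupplierD: avg=46.62
  SupplierG: avg=69.31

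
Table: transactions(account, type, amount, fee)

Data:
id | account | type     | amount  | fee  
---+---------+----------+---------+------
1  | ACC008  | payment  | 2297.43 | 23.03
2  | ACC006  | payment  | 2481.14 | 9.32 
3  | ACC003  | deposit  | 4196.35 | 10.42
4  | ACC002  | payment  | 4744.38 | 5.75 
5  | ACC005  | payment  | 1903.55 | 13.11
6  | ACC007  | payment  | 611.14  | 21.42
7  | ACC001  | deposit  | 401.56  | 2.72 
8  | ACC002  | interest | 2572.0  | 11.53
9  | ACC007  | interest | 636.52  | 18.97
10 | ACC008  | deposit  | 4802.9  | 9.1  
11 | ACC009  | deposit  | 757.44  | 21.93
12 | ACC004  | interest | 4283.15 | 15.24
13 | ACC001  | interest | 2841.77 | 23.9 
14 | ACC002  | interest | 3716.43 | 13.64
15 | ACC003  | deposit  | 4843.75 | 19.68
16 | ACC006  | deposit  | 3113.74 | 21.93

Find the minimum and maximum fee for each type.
SELECT type, MIN(fee), MAX(fee)
FROM transactions
GROUP BY type

Result:
  deposit: min=2.72, max=21.93
  interest: min=11.53, max=23.90
  payment: min=5.75, max=23.03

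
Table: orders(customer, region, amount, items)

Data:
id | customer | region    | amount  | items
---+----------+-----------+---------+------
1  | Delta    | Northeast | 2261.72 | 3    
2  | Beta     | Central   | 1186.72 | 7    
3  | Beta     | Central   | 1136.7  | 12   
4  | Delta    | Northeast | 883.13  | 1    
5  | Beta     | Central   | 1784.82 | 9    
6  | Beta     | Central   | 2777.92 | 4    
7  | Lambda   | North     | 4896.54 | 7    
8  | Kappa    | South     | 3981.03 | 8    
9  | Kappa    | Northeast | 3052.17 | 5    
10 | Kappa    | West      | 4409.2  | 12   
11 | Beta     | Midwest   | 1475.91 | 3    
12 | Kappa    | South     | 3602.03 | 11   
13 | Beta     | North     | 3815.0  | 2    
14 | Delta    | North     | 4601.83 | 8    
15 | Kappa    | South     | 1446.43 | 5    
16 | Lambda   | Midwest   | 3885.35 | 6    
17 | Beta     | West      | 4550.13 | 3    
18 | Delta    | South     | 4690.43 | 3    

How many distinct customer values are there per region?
SELECT region, COUNT(DISTINCT customer)
FROM orders
GROUP BY region

Result:
  Central: 1 distinct
  Midwest: 2 distinct
  North: 3 distinct
  Northeast: 2 distinct
  South: 2 distinct
  West: 2 distinct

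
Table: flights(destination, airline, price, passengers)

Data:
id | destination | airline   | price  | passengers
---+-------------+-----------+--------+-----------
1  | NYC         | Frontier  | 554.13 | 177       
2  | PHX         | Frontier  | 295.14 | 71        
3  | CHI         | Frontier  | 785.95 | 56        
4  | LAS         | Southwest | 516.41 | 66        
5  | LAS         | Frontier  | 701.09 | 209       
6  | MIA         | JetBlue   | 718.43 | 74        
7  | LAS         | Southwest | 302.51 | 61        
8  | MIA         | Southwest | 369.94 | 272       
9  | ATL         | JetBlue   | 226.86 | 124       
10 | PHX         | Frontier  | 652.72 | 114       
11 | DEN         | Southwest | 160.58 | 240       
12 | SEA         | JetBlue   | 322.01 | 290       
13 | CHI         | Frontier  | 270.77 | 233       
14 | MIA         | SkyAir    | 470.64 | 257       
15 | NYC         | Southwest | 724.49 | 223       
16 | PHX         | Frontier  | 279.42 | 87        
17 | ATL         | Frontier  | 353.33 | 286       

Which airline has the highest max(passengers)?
SELECT airline, MAX(passengers) as val
FROM flights
GROUP BY airline
ORDER BY val DESC
LIMIT 1

Result: JetBlue with max(passengers) = 290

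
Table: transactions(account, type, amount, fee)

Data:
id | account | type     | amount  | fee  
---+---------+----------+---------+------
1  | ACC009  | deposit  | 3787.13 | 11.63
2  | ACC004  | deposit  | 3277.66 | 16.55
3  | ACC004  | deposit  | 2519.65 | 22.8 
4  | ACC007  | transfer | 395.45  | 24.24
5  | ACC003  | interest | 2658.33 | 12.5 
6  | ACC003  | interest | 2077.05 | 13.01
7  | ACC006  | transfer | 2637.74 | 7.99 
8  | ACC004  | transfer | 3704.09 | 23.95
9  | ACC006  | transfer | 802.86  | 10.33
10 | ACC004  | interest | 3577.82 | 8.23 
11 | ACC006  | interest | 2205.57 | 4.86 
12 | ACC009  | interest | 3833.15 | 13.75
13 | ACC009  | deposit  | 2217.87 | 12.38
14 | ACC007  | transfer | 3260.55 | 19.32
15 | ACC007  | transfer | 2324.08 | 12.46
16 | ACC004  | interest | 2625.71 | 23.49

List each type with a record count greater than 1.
SELECT type, COUNT(*) as cnt
FROM transactions
GROUP BY type
HAVING COUNT(*) > 1

Result:
  deposit: 4
  interest: 6
  transfer: 6

Note: HAVING filters groups after aggregation, WHERE filters rows before.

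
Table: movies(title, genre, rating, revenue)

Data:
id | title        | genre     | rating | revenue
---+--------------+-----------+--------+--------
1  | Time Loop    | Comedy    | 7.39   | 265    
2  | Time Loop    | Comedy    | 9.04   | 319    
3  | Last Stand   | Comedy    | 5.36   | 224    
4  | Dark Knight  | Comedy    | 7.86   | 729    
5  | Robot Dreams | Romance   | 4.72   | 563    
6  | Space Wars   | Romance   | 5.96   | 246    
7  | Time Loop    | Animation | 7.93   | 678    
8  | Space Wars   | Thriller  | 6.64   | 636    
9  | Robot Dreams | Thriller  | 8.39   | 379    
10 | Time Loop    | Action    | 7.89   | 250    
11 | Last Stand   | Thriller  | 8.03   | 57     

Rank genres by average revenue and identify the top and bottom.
SELECT genre, AVG(revenue)
FROM movies
GROUP BY genre
ORDER BY AVG(revenue)

All groups:
  Action: 250.00
  Thriller: 357.33
  Comedy: 384.25
  Romance: 404.50
  Animation: 678.00

Highest: Animation (678.00)
Lowest: Action (250.00)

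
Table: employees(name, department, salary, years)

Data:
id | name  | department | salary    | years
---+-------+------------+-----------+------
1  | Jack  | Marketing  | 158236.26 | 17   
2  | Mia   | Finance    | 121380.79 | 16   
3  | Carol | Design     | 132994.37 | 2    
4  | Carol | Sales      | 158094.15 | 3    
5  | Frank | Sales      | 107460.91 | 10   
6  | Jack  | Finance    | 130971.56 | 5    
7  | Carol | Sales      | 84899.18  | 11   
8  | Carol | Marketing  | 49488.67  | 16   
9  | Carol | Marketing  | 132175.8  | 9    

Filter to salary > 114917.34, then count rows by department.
SELECT department, COUNT(*)
FROM employees
WHERE salary > 114917.34
GROUP BY department

Note: WHERE filters rows before grouping.

Result:
  Design: 1
  Finance: 2
  Marketing: 2
  Sales: 1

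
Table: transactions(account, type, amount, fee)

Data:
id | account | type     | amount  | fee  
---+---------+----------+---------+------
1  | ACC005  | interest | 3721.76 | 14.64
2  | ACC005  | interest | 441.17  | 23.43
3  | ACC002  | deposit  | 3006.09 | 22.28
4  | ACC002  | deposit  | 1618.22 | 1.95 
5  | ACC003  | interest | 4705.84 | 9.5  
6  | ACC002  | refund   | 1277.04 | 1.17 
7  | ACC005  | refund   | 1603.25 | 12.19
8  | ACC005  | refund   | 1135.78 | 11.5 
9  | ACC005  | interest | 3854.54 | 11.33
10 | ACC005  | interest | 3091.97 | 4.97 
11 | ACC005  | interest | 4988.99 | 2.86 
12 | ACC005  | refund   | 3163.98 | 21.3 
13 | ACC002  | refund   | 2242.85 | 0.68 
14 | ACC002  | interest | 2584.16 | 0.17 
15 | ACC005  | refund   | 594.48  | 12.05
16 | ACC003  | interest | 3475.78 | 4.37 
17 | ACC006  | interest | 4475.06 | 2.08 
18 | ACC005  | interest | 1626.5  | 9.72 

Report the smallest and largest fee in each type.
SELECT type, MIN(fee), MAX(fee)
FROM transactions
GROUP BY type

Result:
  deposit: min=1.95, max=22.28
  interest: min=0.17, max=23.43
  refund: min=0.68, max=21.30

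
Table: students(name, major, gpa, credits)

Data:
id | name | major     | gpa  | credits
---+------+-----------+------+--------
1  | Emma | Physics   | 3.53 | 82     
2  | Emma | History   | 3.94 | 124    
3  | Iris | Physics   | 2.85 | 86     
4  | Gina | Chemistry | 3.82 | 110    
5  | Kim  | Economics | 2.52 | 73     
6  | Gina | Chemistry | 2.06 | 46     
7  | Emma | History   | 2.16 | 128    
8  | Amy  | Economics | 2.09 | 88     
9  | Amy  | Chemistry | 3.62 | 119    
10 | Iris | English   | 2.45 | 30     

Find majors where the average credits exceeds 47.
SELECT major, AVG(credits)
FROM students
GROUP BY major
HAVING AVG(credits) > 47

Result:
  Chemistry: avg=91.67
  Economics: avg=80.50
  History: avg=126.00
  Physics: avg=84.00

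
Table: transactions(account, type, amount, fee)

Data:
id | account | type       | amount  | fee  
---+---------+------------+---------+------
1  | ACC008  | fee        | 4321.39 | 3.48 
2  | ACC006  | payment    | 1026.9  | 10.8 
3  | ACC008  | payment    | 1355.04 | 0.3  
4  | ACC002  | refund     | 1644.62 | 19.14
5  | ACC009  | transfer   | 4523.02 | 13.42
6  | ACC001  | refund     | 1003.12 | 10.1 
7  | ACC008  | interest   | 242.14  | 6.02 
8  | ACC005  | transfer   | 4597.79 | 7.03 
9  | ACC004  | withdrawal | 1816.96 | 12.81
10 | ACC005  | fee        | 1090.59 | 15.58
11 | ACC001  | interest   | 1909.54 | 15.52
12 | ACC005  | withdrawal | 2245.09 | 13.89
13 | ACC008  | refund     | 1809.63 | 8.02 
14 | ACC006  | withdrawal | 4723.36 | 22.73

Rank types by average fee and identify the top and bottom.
SELECT type, AVG(fee)
FROM transactions
GROUP BY type
ORDER BY AVG(fee)

All groups:
  payment: 5.55
  fee: 9.53
  transfer: 10.23
  interest: 10.77
  refund: 12.42
  withdrawal: 16.48

Highest: withdrawal (16.48)
Lowest: payment (5.55)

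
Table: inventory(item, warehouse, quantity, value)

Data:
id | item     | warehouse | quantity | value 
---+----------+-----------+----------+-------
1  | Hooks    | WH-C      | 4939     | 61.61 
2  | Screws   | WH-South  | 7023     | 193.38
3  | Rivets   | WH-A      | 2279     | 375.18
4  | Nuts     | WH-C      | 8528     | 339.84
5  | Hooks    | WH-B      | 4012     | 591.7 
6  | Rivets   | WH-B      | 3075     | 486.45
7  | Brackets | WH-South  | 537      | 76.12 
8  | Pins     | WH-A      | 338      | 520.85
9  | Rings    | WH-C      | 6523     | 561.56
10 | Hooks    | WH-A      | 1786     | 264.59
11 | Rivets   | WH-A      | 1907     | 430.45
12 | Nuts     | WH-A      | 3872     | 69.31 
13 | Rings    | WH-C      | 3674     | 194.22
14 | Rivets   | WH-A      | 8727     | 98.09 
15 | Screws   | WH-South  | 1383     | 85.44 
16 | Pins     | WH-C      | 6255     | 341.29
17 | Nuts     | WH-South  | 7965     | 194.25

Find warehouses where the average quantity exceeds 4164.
SELECT warehouse, AVG(quantity)
FROM inventory
GROUP BY warehouse
HAVING AVG(quantity) > 4164

Result:
  WH-C: avg=5983.80
  WH-South: avg=4227.00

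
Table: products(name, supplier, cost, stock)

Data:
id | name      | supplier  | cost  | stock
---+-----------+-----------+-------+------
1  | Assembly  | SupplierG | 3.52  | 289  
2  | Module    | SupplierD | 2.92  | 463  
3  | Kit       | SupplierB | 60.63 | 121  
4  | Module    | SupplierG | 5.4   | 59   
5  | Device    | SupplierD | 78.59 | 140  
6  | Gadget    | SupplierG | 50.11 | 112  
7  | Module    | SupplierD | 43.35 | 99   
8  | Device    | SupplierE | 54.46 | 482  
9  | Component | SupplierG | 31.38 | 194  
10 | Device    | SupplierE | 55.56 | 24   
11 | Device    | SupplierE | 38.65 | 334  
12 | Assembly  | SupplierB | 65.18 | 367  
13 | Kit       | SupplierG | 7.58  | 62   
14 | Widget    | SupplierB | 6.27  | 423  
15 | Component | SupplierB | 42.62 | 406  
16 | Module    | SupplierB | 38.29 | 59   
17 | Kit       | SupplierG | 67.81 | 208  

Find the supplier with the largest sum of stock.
SELECT supplier, SUM(stock) as val
FROM products
GROUP BY supplier
ORDER BY val DESC
LIMIT 1

Result: SupplierB with sum(stock) = 1376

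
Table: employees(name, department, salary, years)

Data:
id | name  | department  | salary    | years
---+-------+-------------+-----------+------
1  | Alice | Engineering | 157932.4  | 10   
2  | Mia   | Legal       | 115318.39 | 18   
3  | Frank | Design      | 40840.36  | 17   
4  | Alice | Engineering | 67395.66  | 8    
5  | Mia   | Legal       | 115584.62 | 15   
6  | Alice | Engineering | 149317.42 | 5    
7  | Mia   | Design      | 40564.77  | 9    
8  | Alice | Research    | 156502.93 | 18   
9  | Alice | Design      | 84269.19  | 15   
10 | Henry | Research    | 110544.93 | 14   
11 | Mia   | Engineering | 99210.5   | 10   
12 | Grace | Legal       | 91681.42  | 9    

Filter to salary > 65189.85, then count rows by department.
SELECT department, COUNT(*)
FROM employees
WHERE salary > 65189.85
GROUP BY department

Note: WHERE filters rows before grouping.

Result:
  Design: 1
  Engineering: 4
  Legal: 3
  Research: 2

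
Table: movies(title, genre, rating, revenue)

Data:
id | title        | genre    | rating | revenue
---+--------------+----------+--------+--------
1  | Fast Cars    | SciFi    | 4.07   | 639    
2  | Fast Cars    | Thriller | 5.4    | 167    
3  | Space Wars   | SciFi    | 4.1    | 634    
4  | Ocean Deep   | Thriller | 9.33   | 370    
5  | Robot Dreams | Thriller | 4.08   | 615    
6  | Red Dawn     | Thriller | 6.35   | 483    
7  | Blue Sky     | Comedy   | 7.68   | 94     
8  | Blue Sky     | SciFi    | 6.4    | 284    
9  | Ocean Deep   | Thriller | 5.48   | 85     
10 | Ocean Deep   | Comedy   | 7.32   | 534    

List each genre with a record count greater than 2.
SELECT genre, COUNT(*) as cnt
FROM movies
GROUP BY genre
HAVING COUNT(*) > 2

Result:
  SciFi: 3
  Thriller: 5

Note: HAVING filters groups after aggregation, WHERE filters rows before.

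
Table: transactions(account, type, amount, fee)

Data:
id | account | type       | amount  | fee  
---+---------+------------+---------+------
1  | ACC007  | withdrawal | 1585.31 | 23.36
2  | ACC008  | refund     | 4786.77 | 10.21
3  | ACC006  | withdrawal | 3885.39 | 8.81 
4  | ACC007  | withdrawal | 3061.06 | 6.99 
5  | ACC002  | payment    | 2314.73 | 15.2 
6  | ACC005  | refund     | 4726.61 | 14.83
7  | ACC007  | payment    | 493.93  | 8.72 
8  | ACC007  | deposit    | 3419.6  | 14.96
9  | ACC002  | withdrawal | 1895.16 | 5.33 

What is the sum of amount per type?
SELECT type, SUM(amount) as result
FROM transactions
GROUP BY type

Result:
  deposit: 3419.60
  payment: 2808.66
  refund: 9513.38
  withdrawal: 10426.92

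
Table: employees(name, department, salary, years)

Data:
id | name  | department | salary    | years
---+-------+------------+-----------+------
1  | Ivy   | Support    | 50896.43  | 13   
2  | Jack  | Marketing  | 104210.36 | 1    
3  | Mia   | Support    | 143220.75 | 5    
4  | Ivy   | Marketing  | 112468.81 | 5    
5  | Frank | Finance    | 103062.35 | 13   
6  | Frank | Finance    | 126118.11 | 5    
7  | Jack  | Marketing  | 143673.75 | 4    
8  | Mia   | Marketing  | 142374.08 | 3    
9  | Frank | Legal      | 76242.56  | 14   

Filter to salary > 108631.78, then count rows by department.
SELECT department, COUNT(*)
FROM employees
WHERE salary > 108631.78
GROUP BY department

Note: WHERE filters rows before grouping.

Result:
  Finance: 1
  Marketing: 3
  Support: 1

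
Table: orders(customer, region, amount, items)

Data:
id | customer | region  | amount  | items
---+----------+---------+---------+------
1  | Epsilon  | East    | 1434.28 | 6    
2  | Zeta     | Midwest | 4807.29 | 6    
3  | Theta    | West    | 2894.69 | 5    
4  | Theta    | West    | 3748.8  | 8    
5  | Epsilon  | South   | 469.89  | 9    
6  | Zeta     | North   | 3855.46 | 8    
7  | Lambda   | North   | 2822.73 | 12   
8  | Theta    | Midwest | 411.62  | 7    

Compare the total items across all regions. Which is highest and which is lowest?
SELECT region, SUM(items)
FROM orders
GROUP BY region
ORDER BY SUM(items)

All groups:
  East: 6
  South: 9
  Midwest: 13
  West: 13
  North: 20

Highest: North (20)
Lowest: East (6)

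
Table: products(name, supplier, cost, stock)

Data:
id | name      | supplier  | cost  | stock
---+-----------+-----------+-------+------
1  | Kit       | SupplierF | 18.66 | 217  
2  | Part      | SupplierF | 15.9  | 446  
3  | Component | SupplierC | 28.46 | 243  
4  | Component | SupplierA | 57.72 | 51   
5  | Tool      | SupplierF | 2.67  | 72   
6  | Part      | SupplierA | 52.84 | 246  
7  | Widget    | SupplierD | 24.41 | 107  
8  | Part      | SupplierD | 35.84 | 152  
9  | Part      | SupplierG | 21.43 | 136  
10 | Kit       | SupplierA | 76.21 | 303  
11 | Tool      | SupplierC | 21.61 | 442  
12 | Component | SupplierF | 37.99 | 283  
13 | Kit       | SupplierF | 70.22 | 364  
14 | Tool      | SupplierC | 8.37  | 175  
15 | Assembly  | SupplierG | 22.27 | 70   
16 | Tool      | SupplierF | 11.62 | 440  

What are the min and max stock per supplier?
SELECT supplier, MIN(stock), MAX(stock)
FROM products
GROUP BY supplier

Result:
  SupplierA: min=51, max=303
  SupplierC: min=175, max=442
  SupplierD: min=107, max=152
  SupplierF: min=72, max=446
  SupplierG: min=70, max=136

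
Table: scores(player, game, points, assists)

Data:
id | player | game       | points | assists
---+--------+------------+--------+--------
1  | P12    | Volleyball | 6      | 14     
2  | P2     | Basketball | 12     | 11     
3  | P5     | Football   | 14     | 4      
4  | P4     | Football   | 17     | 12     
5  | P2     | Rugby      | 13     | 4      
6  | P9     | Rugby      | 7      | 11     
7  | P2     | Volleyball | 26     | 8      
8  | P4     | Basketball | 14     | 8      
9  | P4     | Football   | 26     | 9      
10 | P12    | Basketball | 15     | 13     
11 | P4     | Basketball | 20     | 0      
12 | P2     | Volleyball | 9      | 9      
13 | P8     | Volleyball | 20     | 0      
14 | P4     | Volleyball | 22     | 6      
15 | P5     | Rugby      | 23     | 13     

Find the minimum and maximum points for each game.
SELECT game, MIN(points), MAX(points)
FROM scores
GROUP BY game

Result:
  Basketball: min=12, max=20
  Football: min=14, max=26
  Rugby: min=7, max=23
  Volleyball: min=6, max=26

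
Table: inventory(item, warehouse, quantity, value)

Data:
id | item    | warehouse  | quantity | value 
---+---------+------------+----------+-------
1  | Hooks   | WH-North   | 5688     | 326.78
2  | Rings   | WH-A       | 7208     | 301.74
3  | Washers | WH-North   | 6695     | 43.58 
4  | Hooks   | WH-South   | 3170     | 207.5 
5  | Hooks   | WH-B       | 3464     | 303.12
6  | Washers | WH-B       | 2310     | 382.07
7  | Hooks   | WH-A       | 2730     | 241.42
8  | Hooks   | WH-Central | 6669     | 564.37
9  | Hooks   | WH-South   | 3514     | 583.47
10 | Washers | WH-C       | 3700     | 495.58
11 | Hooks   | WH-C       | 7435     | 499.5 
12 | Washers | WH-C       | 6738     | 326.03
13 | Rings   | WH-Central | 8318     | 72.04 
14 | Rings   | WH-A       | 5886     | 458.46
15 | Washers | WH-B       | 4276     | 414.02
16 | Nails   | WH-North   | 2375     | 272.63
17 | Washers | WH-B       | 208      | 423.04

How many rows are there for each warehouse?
SELECT warehouse, COUNT(*) as count
FROM inventory
GROUP BY warehouse

Result:
  WH-A: 3
  WH-B: 4
  WH-C: 3
  WH-Central: 2
  WH-North: 3
  WH-South: 2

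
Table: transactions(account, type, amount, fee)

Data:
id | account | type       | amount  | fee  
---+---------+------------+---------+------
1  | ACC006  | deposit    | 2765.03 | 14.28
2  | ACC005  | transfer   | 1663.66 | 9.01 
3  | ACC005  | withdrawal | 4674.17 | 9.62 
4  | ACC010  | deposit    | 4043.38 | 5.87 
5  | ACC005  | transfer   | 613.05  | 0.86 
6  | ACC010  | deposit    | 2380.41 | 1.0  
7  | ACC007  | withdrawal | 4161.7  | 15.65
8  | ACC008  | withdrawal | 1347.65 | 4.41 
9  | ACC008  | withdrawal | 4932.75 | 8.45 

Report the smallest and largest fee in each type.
SELECT type, MIN(fee), MAX(fee)
FROM transactions
GROUP BY type

Result:
  deposit: min=1.00, max=14.28
  transfer: min=0.86, max=9.01
  withdrawal: min=4.41, max=15.65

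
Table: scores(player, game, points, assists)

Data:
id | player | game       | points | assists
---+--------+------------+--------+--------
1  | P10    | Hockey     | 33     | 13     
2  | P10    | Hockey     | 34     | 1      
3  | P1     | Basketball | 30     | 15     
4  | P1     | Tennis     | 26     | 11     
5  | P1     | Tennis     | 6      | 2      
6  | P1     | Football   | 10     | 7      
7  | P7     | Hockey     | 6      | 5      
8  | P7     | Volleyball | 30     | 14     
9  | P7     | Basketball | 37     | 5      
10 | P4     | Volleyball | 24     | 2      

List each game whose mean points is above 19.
SELECT game, AVG(points)
FROM scores
GROUP BY game
HAVING AVG(points) > 19

Result:
  Basketball: avg=33.50
  Hockey: avg=24.33
  Volleyball: avg=27.00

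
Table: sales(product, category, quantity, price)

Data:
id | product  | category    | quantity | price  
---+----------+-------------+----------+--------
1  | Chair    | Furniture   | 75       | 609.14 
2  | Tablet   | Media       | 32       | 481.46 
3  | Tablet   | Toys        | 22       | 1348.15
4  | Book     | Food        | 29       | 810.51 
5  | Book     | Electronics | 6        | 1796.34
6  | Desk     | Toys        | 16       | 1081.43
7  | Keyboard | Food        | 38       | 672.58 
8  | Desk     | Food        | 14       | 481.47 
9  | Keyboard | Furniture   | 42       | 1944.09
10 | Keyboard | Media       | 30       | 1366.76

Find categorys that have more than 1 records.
SELECT category, COUNT(*) as cnt
FROM sales
GROUP BY category
HAVING COUNT(*) > 1

Result:
  Food: 3
  Furniture: 2
  Media: 2
  Toys: 2

Note: HAVING filters groups after aggregation, WHERE filters rows before.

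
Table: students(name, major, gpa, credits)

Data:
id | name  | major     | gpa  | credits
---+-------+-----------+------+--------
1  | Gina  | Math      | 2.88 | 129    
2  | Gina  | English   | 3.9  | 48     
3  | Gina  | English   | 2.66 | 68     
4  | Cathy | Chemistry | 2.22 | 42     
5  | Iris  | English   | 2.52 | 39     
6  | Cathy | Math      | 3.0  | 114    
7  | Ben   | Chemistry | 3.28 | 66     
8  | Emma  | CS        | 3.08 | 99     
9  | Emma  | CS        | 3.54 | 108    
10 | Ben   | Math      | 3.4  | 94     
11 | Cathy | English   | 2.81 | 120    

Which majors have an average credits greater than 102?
SELECT major, AVG(credits)
FROM students
GROUP BY major
HAVING AVG(credits) > 102

Result:
  CS: avg=103.50
  Math: avg=112.33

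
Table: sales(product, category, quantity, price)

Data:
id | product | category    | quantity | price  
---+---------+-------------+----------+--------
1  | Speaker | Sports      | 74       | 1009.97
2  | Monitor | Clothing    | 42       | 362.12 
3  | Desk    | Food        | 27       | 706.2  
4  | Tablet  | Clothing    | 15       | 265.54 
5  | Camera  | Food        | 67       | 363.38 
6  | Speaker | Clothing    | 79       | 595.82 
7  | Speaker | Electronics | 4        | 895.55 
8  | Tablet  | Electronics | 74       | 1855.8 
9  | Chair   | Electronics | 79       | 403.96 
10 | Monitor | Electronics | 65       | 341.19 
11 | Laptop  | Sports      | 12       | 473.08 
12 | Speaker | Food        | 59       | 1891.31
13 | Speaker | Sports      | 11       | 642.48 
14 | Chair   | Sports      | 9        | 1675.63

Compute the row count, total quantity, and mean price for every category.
SELECT category,
       COUNT(*) as cnt,
       SUM(quantity) as total_quantity,
       AVG(price) as avg_price
FROM sales
GROUP BY category

Result:
  Clothing: 3 records, 136 total quantity, 407.83 avg price
  Electronics: 4 records, 222 total quantity, 874.13 avg price
  Food: 3 records, 153 total quantity, 986.96 avg price
  Sports: 4 records, 106 total quantity, 950.29 avg price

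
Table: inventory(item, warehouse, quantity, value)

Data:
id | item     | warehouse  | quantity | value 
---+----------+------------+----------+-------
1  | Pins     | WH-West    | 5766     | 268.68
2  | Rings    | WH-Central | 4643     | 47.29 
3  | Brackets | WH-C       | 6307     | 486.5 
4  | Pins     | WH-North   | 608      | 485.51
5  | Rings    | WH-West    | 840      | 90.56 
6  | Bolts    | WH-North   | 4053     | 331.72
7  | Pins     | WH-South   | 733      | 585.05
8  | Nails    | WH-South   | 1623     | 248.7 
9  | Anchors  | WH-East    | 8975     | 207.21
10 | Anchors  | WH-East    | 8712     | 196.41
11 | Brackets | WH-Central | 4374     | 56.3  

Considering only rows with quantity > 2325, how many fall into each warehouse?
SELECT warehouse, COUNT(*)
FROM inventory
WHERE quantity > 2325
GROUP BY warehouse

Note: WHERE filters rows before grouping.

Result:
  WH-C: 1
  WH-Central: 2
  WH-East: 2
  WH-North: 1
  WH-West: 1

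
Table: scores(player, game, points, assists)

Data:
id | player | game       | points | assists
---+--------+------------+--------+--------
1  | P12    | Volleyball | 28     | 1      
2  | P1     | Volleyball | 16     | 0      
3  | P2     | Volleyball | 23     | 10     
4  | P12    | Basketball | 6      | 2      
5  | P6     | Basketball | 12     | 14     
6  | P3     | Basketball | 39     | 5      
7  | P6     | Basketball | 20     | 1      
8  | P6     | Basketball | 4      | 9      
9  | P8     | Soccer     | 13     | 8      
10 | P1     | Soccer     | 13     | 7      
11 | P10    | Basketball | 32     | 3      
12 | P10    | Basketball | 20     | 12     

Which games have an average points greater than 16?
SELECT game, AVG(points)
FROM scores
GROUP BY game
HAVING AVG(points) > 16

Result:
  Basketball: avg=19.00
  Volleyball: avg=22.33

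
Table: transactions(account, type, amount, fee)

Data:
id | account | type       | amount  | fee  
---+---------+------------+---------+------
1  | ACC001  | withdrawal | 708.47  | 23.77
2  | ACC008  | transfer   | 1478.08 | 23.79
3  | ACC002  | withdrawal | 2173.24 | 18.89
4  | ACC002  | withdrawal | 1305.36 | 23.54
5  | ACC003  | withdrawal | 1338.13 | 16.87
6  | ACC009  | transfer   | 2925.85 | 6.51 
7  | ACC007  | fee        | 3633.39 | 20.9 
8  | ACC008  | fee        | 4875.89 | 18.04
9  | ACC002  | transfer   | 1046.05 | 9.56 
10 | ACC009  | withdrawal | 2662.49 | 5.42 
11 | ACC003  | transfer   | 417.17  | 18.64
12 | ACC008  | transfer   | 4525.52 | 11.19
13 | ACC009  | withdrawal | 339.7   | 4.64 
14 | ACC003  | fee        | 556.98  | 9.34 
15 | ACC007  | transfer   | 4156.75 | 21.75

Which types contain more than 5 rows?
SELECT type, COUNT(*) as cnt
FROM transactions
GROUP BY type
HAVING COUNT(*) > 5

Result:
  transfer: 6
  withdrawal: 6

Note: HAVING filters groups after aggregation, WHERE filters rows before.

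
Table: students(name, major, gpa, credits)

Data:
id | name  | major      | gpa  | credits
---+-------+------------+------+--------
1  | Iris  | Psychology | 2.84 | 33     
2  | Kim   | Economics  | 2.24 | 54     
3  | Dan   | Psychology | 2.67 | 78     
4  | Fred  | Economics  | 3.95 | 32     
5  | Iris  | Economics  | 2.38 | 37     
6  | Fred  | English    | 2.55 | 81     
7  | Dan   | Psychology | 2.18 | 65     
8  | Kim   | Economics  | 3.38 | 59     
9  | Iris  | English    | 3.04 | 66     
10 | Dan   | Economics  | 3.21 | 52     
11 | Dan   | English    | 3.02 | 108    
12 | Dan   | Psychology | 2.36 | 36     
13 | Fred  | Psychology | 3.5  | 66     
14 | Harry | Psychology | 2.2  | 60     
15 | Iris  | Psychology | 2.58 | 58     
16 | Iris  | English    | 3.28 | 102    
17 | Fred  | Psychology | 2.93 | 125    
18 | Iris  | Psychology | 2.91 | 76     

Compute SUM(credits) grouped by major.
SELECT major, SUM(credits) as result
FROM students
GROUP BY major

Result:
  Economics: 234
  English: 357
  Psychology: 597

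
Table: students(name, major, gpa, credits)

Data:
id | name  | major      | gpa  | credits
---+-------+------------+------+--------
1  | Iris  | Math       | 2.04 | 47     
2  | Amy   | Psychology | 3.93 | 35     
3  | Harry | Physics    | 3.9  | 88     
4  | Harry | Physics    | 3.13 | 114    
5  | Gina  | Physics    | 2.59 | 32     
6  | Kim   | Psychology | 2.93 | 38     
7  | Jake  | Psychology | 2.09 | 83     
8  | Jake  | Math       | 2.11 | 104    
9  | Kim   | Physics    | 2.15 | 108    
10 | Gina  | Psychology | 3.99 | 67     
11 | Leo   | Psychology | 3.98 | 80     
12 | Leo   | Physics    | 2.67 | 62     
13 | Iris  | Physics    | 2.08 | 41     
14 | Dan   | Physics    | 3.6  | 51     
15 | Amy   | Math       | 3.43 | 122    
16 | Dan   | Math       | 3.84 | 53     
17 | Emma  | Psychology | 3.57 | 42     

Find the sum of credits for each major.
SELECT major, SUM(credits) as result
FROM students
GROUP BY major

Result:
  Math: 326
  Physics: 496
  Psychology: 345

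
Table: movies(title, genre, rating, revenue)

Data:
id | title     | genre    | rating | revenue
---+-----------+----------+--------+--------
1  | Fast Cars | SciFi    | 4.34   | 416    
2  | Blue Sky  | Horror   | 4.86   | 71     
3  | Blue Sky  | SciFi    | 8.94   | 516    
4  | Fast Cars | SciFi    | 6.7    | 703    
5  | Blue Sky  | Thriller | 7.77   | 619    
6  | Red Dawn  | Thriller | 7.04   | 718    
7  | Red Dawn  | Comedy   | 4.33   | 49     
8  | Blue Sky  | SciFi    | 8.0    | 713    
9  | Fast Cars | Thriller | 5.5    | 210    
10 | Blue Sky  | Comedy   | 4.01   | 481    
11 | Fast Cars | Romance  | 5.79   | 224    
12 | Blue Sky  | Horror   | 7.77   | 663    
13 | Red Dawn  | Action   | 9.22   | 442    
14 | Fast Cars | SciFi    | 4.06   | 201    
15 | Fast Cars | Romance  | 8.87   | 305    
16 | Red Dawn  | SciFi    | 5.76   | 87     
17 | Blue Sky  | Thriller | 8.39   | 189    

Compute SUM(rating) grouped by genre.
SELECT genre, SUM(rating) as result
FROM movies
GROUP BY genre

Result:
  Action: 9.22
  Comedy: 8.34
  Horror: 12.63
  Romance: 14.66
  SciFi: 37.80
  Thriller: 28.70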